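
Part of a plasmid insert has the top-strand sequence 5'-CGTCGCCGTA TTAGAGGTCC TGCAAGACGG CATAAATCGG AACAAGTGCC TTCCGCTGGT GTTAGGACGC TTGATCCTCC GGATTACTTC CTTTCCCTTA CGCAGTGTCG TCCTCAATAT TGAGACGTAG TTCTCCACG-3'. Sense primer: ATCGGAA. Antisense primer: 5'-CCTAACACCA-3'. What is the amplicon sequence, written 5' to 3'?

5'-ATCGGAACAAGTGCCTTCCGCTGGTGTTAGG-3'

Scanning the template, ATCGGAA occurs at positions 36–42; this primer anneals to the bottom strand there with its 3' end pointing downstream.
Reverse complement of the reverse primer: TGGTGTTAGG. This occurs on the top strand at positions 57–66.
The product is the template from position 36 through 66 (31 bp).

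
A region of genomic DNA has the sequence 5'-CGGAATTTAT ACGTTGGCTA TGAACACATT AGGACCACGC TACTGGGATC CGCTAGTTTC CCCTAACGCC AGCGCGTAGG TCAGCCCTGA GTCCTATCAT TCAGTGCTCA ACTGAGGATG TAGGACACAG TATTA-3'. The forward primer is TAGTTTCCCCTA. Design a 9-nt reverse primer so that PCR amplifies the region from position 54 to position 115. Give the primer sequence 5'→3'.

5'-TCAGTTGAG-3'

The product's 3' end on the top strand is position 115.
The reverse primer anneals to the top strand over positions 107–115, i.e. to CTCAACTGA.
Its sequence written 5'→3' is the reverse complement: TCAGTTGAG.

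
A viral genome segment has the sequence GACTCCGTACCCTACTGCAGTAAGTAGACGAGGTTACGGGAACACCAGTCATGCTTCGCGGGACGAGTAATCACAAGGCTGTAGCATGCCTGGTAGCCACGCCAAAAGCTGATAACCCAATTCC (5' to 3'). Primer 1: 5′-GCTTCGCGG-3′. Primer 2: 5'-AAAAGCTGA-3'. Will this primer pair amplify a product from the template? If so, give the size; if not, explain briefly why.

Primer 1 (GCTTCGCGG) matches the top strand at positions 53–61 (3' end points downstream).
Primer 2 (AAAAGCTGA) also matches the top strand directly, at positions 104–112 — its reverse complement TCAGCTTTT is not present.
Both primers anneal to the bottom strand with 3' ends pointing the same way, so neither can prime synthesis back toward the other.

No product — both primers anneal to the same strand and extend in the same direction.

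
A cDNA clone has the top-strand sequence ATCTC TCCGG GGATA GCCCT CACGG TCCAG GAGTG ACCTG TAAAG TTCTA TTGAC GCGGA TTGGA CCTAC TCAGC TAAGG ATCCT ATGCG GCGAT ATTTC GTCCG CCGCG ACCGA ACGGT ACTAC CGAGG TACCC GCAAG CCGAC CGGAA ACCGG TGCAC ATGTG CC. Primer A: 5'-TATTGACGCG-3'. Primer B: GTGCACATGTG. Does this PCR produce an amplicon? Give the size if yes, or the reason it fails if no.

No product — both primers anneal to the same strand and extend in the same direction.

Primer A (TATTGACGCG) matches the top strand at positions 49–58 (3' end points downstream).
Primer B (GTGCACATGTG) also matches the top strand directly, at positions 155–165 — its reverse complement CACATGTGCAC is not present.
Both primers anneal to the bottom strand with 3' ends pointing the same way, so neither can prime synthesis back toward the other.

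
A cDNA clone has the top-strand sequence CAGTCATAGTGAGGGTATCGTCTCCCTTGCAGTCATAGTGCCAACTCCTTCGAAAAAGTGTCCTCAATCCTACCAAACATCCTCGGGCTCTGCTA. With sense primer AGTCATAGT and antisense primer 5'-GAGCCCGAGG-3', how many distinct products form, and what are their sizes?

Two products: 89 bp, 60 bp

The forward primer AGTCATAGT matches the top strand at positions 2–10, 31–39.
The reverse primer's reverse complement is CCTCGGGCTC, matching at positions 81–90.
Each forward site pairs with the reverse site to give a product ending at position 90: sizes 89, 60 bp.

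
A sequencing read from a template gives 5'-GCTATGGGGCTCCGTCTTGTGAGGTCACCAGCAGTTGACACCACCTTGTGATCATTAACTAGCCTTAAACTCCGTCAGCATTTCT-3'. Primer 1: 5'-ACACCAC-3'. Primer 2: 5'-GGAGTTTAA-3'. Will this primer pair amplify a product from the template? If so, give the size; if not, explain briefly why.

Primer 1 (ACACCAC) matches the top strand at positions 38–44; it acts as a forward primer.
Primer 2's reverse complement is TTAAACTCC, matching the top strand at positions 65–73; it acts as a reverse primer.
The 3' ends face each other across positions 38–73, giving a 36 bp product.

Yes — a 36 bp product.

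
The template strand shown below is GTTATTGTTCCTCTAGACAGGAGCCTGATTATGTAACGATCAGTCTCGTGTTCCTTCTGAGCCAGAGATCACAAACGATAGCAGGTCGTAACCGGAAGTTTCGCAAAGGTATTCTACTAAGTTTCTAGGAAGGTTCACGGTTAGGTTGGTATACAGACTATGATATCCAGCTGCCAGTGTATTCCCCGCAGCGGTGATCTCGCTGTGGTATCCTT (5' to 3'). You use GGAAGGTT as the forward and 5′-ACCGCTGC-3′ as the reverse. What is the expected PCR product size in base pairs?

68 bp

The forward primer matches the template at positions 128–135.
Reverse complement of the reverse primer: GCAGCGGT. This occurs on the top strand at positions 188–195.
The product runs from position 128 to position 195, so its length is 195 − 128 + 1 = 68 bp.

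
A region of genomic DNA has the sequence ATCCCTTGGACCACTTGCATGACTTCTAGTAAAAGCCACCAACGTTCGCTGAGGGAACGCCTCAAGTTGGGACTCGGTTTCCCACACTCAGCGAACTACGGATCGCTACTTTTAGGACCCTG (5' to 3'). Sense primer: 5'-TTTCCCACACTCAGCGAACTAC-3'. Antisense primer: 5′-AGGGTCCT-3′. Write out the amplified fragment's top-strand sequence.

5'-TTTCCCACACTCAGCGAACTACGGATCGCTACTTTTAGGACCCT-3'

Scanning the template, TTTCCCACACTCAGCGAACTAC occurs at positions 78–99; this primer anneals to the bottom strand there with its 3' end pointing downstream.
Taking the reverse complement of AGGGTCCT gives AGGACCCT, found at positions 114–121 on the template; the primer anneals here to the top strand with its 3' end pointing upstream.
The product is the template from position 78 through 121 (44 bp).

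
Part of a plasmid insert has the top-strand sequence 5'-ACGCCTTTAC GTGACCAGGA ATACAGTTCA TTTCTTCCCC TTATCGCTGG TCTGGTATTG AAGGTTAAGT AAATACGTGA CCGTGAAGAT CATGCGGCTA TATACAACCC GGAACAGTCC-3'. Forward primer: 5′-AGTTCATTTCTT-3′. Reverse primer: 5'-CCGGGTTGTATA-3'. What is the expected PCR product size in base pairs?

The forward primer matches the template at positions 25–36.
Taking the reverse complement of CCGGGTTGTATA gives TATACAACCCGG, found at positions 101–112 on the template; the primer anneals here to the top strand with its 3' end pointing upstream.
The product runs from position 25 to position 112, so its length is 112 − 25 + 1 = 88 bp.

88 bp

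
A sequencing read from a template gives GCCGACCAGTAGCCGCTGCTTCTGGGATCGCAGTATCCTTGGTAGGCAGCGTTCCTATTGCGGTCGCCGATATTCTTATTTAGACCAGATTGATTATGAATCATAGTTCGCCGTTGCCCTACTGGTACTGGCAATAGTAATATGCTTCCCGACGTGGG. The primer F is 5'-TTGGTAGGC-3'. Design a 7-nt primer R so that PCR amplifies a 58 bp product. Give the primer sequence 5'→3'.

5'-TAATCAA-3'

The forward primer binds at positions 39–47, so a 58 bp product ends at position 39 + 58 − 1 = 96.
The reverse primer anneals to the top strand over positions 90–96, i.e. to TTGATTA.
Its sequence written 5'→3' is the reverse complement: TAATCAA.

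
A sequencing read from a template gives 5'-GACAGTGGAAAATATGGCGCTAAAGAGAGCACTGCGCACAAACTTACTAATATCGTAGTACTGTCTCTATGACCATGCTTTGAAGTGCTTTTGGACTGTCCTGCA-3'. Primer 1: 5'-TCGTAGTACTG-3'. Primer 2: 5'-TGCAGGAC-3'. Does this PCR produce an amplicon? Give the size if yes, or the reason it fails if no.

Primer 1 (TCGTAGTACTG) matches the top strand at positions 53–63; it acts as a forward primer.
Primer 2's reverse complement is GTCCTGCA, matching the top strand at positions 98–105; it acts as a reverse primer.
The 3' ends face each other across positions 53–105, giving a 53 bp product.

Yes — a 53 bp product.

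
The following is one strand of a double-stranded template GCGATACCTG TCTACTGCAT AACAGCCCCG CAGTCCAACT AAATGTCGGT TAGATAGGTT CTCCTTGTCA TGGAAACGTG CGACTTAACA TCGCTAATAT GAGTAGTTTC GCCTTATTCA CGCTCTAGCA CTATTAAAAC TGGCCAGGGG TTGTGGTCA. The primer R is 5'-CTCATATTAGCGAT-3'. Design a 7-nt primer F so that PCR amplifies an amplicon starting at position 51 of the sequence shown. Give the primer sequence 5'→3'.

The reverse primer's reverse complement ATCGCTAATATGAG matches the template at positions 90–103; the product starts at position 51.
The forward primer is identical to the top strand over positions 51–57: TAGATAG.

5'-TAGATAG-3'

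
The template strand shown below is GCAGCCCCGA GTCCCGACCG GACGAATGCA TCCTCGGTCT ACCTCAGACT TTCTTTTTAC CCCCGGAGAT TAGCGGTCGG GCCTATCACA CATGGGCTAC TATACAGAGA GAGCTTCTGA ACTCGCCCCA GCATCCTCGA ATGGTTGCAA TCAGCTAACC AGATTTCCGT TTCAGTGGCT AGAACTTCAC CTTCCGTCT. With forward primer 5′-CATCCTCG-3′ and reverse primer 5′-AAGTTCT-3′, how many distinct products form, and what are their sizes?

Two products: 159 bp, 56 bp

The forward primer CATCCTCG matches the top strand at positions 29–36, 132–139.
The reverse primer's reverse complement is AGAACTT, matching at positions 181–187.
Each forward site pairs with the reverse site to give a product ending at position 187: sizes 159, 56 bp.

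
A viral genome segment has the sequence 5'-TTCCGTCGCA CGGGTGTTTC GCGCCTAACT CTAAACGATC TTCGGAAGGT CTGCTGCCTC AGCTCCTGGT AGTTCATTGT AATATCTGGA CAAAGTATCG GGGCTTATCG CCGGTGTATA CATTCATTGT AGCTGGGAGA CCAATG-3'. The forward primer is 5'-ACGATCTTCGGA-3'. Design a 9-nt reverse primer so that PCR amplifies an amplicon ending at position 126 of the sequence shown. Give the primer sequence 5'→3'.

The forward primer binds at positions 35–46; the product's 3' end on the top strand is position 126.
The reverse primer anneals to the top strand over positions 118–126, i.e. to ATACATTCA.
Its sequence written 5'→3' is the reverse complement: TGAATGTAT.

5'-TGAATGTAT-3'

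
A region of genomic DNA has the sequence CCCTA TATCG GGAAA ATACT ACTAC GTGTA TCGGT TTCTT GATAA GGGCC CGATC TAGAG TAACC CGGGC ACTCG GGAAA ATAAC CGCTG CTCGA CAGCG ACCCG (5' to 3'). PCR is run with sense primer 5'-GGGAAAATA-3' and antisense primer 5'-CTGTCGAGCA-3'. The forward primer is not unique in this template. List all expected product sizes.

The forward primer GGGAAAATA matches the top strand at positions 10–18, 75–83.
The reverse primer's reverse complement is TGCTCGACAG, matching at positions 89–98.
Each forward site pairs with the reverse site to give a product ending at position 98: sizes 89, 24 bp.

89 bp, 24 bp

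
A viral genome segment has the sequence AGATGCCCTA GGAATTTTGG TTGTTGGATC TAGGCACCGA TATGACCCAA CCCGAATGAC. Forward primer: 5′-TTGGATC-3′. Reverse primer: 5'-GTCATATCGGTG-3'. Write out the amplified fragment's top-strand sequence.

5'-TTGGATCTAGGCACCGATATGAC-3'

The forward primer matches the template at positions 24–30.
Reverse complement of the reverse primer: CACCGATATGAC. This occurs on the top strand at positions 35–46.
The product is the template from position 24 through 46 (23 bp).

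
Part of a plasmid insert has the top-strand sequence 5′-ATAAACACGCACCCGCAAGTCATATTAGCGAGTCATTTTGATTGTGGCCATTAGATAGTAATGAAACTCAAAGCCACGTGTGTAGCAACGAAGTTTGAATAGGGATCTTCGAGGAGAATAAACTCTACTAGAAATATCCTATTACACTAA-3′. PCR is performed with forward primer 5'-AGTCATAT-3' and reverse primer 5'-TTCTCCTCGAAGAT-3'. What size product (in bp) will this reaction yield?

The forward primer matches the template at positions 18–25.
The reverse primer's reverse complement is ATCTTCGAGGAGAA, which matches the template at positions 105–118.
Amplicon spans positions 18–118: 101 bp.

101 bp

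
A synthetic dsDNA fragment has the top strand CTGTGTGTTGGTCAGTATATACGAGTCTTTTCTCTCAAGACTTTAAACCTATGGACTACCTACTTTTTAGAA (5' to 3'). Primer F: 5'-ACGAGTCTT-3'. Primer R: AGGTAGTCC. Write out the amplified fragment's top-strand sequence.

Forward primer ACGAGTCTT is found on the top strand at positions 21–29.
Taking the reverse complement of AGGTAGTCC gives GGACTACCT, found at positions 53–61 on the template; the primer anneals here to the top strand with its 3' end pointing upstream.
The product is the template from position 21 through 61 (41 bp).

5'-ACGAGTCTTTTCTCTCAAGACTTTAAACCTATGGACTACCT-3'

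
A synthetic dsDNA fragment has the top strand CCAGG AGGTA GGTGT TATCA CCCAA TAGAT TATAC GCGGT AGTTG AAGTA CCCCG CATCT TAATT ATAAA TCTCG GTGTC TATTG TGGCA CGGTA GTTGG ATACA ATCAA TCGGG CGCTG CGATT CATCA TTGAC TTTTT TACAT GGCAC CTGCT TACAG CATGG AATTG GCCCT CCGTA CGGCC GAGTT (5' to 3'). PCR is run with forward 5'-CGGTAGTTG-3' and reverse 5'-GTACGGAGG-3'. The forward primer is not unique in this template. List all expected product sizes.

The forward primer CGGTAGTTG matches the top strand at positions 37–45, 91–99.
The reverse primer's reverse complement is CCTCCGTAC, matching at positions 173–181.
Each forward site pairs with the reverse site to give a product ending at position 181: sizes 145, 91 bp.

145 bp, 91 bp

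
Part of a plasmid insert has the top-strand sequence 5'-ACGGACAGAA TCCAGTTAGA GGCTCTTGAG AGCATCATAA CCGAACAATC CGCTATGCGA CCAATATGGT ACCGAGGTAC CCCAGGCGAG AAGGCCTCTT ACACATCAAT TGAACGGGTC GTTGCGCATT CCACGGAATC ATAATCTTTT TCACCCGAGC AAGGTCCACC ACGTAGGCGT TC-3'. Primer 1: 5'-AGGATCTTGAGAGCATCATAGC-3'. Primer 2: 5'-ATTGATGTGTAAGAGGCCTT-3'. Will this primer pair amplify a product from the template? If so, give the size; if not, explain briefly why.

No product — primer 1 has no binding site in the template.

Primer 1 (AGGATCTTGAGAGCATCATAGC) does not match the top strand, and its reverse complement GCTATGATGCTCTCAAGATCCT does not match either.
With no annealing site for primer 1, no amplification occurs.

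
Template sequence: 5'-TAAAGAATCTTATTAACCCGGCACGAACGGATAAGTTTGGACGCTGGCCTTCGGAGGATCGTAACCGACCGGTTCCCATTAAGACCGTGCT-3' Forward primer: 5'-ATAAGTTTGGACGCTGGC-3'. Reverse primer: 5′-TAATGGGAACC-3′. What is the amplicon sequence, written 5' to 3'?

The forward primer matches the template at positions 31–48.
Reverse complement of the reverse primer: GGTTCCCATTA. This occurs on the top strand at positions 71–81.
The product is the template from position 31 through 81 (51 bp).

5'-ATAAGTTTGGACGCTGGCCTTCGGAGGATCGTAACCGACCGGTTCCCATTA-3'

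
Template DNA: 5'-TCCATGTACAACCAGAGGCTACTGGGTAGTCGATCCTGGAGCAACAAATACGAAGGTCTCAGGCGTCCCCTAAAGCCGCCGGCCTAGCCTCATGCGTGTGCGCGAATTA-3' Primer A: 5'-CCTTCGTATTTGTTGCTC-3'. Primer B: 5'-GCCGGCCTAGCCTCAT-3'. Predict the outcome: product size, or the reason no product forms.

Primer A (CCTTCGTATTTGTTGCTC) has reverse complement GAGCAACAAATACGAAGG, which matches the top strand at positions 39–56; primer A anneals to the top strand there with its 3' end pointing upstream toward position 39.
Primer B (GCCGGCCTAGCCTCAT) matches the top strand directly at positions 78–93; it anneals to the bottom strand with its 3' end pointing downstream toward position 93.
The 3' ends diverge (primer A extends toward position 1, primer B toward position 109), so the primers never converge on a shared product.

No product — the primers' 3' ends point away from each other.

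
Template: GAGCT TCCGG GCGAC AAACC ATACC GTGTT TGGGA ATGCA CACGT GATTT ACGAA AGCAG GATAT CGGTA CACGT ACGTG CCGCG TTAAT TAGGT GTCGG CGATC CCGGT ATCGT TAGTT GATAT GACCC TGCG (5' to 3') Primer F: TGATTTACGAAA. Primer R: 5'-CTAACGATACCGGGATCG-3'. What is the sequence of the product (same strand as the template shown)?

The forward primer matches the template at positions 45–56.
Reverse complement of the reverse primer: CGATCCCGGTATCGTTAG. This occurs on the top strand at positions 101–118.
The product is the template from position 45 through 118 (74 bp).

5'-TGATTTACGAAAGCAGGATATCGGTACACGTACGTGCCGCGTTAATTAGGTGTCGGCGATCCCGGTATCGTTAG-3'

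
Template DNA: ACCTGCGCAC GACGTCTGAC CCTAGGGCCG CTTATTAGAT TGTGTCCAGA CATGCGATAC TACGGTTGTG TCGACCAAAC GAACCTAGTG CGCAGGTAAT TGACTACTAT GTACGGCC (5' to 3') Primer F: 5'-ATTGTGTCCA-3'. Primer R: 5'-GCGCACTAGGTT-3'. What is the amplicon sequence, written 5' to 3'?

5'-ATTGTGTCCAGACATGCGATACTACGGTTGTGTCGACCAAACGAACCTAGTGCGC-3'

The forward primer matches the template at positions 39–48.
Taking the reverse complement of GCGCACTAGGTT gives AACCTAGTGCGC, found at positions 82–93 on the template; the primer anneals here to the top strand with its 3' end pointing upstream.
The product is the template from position 39 through 93 (55 bp).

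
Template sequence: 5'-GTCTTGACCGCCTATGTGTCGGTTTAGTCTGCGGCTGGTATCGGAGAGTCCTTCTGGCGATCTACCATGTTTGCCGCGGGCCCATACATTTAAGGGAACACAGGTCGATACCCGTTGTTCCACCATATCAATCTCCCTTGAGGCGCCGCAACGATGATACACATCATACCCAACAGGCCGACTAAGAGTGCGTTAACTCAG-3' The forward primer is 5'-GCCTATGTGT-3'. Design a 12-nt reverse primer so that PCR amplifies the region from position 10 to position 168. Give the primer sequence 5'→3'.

5'-TATGATGTGTAT-3'

The product's 3' end on the top strand is position 168.
The reverse primer anneals to the top strand over positions 157–168, i.e. to ATACACATCATA.
Its sequence written 5'→3' is the reverse complement: TATGATGTGTAT.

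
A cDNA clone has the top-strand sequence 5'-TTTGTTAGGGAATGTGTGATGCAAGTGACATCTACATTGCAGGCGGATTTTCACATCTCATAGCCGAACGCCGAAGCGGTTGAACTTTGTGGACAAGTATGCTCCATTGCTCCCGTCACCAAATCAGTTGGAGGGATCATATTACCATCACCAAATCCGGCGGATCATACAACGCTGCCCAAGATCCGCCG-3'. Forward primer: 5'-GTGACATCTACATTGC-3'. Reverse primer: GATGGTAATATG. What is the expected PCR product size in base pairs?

125 bp

Scanning the template, GTGACATCTACATTGC occurs at positions 25–40; this primer anneals to the bottom strand there with its 3' end pointing downstream.
Taking the reverse complement of GATGGTAATATG gives CATATTACCATC, found at positions 138–149 on the template; the primer anneals here to the top strand with its 3' end pointing upstream.
Amplicon spans positions 25–149: 125 bp.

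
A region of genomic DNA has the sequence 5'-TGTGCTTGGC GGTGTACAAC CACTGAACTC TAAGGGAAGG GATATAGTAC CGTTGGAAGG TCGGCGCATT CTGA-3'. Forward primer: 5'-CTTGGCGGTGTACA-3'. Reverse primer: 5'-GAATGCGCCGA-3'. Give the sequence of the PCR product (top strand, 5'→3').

Forward primer CTTGGCGGTGTACA is found on the top strand at positions 5–18.
Reverse complement of the reverse primer: TCGGCGCATTC. This occurs on the top strand at positions 61–71.
The product is the template from position 5 through 71 (67 bp).

5'-CTTGGCGGTGTACAACCACTGAACTCTAAGGGAAGGGATATAGTACCGTTGGAAGGTCGGCGCATTC-3'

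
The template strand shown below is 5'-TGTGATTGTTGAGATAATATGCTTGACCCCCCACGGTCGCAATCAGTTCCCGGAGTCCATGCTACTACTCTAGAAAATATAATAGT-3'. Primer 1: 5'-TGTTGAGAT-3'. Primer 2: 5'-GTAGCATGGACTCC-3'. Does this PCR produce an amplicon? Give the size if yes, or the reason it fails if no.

Yes — a 59 bp product.

Primer 1 (TGTTGAGAT) matches the top strand at positions 7–15; it acts as a forward primer.
Primer 2's reverse complement is GGAGTCCATGCTAC, matching the top strand at positions 52–65; it acts as a reverse primer.
The 3' ends face each other across positions 7–65, giving a 59 bp product.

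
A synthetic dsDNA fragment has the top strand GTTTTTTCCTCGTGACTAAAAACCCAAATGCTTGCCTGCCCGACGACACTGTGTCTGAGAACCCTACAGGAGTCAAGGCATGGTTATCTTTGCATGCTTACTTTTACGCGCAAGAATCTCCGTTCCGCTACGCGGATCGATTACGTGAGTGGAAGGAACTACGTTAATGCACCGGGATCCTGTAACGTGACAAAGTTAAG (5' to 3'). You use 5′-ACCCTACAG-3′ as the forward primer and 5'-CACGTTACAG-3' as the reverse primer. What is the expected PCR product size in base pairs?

The forward primer matches the template at positions 61–69.
The reverse primer's reverse complement is CTGTAACGTG, which matches the template at positions 180–189.
Product length = (reverse-primer end) − (forward-primer start) + 1 = 189 − 61 + 1 = 129 bp.

129 bp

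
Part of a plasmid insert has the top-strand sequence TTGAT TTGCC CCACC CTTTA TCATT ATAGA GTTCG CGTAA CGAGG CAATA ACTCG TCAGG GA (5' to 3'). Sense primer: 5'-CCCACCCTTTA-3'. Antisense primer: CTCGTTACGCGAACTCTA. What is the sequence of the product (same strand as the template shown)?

5'-CCCACCCTTTATCATTATAGAGTTCGCGTAACGAG-3'

Scanning the template, CCCACCCTTTA occurs at positions 10–20; this primer anneals to the bottom strand there with its 3' end pointing downstream.
Reverse complement of the reverse primer: TAGAGTTCGCGTAACGAG. This occurs on the top strand at positions 27–44.
The product is the template from position 10 through 44 (35 bp).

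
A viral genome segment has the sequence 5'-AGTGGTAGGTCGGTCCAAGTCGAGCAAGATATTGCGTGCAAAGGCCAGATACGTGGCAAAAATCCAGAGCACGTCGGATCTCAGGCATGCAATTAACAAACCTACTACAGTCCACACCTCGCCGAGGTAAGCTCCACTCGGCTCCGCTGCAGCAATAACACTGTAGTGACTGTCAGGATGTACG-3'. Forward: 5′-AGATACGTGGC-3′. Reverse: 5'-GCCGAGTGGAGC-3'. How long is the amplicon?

96 bp

Scanning the template, AGATACGTGGC occurs at positions 47–57; this primer anneals to the bottom strand there with its 3' end pointing downstream.
The reverse primer's reverse complement is GCTCCACTCGGC, which matches the template at positions 131–142.
Amplicon spans positions 47–142: 96 bp.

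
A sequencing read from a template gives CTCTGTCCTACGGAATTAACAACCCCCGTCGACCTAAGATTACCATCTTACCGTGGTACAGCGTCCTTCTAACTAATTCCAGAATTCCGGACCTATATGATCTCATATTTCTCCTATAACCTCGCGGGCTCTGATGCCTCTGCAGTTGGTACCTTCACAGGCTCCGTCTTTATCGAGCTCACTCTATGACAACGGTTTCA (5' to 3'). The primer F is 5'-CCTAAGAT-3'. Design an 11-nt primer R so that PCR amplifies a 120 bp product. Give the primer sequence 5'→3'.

5'-GTACCAACTGC-3'

The forward primer binds at positions 33–40, so a 120 bp product ends at position 33 + 120 − 1 = 152.
The reverse primer anneals to the top strand over positions 142–152, i.e. to GCAGTTGGTAC.
Its sequence written 5'→3' is the reverse complement: GTACCAACTGC.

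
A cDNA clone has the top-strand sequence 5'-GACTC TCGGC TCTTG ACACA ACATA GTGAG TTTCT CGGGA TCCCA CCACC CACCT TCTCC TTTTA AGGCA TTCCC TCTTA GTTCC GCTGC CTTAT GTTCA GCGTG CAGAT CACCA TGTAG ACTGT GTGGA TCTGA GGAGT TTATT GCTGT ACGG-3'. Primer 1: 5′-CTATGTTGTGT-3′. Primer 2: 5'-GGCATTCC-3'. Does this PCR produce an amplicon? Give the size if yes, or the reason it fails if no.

Primer 1 (CTATGTTGTGT) has reverse complement ACACAACATAG, which matches the top strand at positions 16–26; primer 1 anneals to the top strand there with its 3' end pointing upstream toward position 16.
Primer 2 (GGCATTCC) matches the top strand directly at positions 67–74; it anneals to the bottom strand with its 3' end pointing downstream toward position 74.
The 3' ends diverge (primer 1 extends toward position 1, primer 2 toward position 154), so the primers never converge on a shared product.

No product — the primers' 3' ends point away from each other.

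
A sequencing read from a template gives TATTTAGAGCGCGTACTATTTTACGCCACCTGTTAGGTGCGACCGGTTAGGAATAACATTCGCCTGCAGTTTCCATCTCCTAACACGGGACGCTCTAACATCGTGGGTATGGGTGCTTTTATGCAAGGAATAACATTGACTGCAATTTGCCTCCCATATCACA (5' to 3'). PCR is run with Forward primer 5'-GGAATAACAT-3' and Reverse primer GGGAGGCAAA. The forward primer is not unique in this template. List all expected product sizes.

The forward primer GGAATAACAT matches the top strand at positions 50–59, 127–136.
The reverse primer's reverse complement is TTTGCCTCCC, matching at positions 146–155.
Each forward site pairs with the reverse site to give a product ending at position 155: sizes 106, 29 bp.

106 bp, 29 bp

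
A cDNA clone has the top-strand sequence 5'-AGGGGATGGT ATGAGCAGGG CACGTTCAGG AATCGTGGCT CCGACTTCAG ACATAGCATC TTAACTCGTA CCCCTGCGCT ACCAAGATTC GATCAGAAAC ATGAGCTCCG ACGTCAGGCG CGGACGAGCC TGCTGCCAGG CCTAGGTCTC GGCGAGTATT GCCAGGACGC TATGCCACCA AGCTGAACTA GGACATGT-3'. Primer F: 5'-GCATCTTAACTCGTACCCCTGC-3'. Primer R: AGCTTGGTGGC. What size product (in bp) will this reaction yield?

Scanning the template, GCATCTTAACTCGTACCCCTGC occurs at positions 56–77; this primer anneals to the bottom strand there with its 3' end pointing downstream.
Reverse complement of the reverse primer: GCCACCAAGCT. This occurs on the top strand at positions 174–184.
Amplicon spans positions 56–184: 129 bp.

129 bp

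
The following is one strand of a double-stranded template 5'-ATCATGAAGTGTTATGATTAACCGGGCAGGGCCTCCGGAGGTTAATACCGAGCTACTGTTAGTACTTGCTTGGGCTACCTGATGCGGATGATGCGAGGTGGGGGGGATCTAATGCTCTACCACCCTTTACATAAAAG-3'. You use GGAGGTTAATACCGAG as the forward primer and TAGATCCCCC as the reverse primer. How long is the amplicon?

Scanning the template, GGAGGTTAATACCGAG occurs at positions 37–52; this primer anneals to the bottom strand there with its 3' end pointing downstream.
Taking the reverse complement of TAGATCCCCC gives GGGGGATCTA, found at positions 102–111 on the template; the primer anneals here to the top strand with its 3' end pointing upstream.
Amplicon spans positions 37–111: 75 bp.

75 bp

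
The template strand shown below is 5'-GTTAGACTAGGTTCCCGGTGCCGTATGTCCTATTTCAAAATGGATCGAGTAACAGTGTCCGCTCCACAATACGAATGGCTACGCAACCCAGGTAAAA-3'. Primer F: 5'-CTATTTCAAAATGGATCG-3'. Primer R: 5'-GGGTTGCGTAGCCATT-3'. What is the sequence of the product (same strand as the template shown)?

Forward primer CTATTTCAAAATGGATCG is found on the top strand at positions 30–47.
Taking the reverse complement of GGGTTGCGTAGCCATT gives AATGGCTACGCAACCC, found at positions 74–89 on the template; the primer anneals here to the top strand with its 3' end pointing upstream.
The product is the template from position 30 through 89 (60 bp).

5'-CTATTTCAAAATGGATCGAGTAACAGTGTCCGCTCCACAATACGAATGGCTACGCAACCC-3'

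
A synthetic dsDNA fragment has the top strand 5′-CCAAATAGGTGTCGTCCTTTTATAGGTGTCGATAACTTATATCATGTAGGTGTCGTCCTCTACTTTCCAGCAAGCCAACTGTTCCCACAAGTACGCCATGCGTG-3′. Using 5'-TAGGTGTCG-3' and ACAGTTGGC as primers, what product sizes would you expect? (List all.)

77 bp, 60 bp, 36 bp

The forward primer TAGGTGTCG matches the top strand at positions 6–14, 23–31, 47–55.
The reverse primer's reverse complement is GCCAACTGT, matching at positions 74–82.
Each forward site pairs with the reverse site to give a product ending at position 82: sizes 77, 60, 36 bp.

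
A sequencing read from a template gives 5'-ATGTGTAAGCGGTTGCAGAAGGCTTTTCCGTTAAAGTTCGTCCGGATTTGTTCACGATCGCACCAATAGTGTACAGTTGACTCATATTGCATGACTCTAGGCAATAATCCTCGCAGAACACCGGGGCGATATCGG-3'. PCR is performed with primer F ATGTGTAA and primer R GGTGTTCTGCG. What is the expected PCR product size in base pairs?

The forward primer matches the template at positions 1–8.
The reverse primer's reverse complement is CGCAGAACACC, which matches the template at positions 112–122.
Amplicon spans positions 1–122: 122 bp.

122 bp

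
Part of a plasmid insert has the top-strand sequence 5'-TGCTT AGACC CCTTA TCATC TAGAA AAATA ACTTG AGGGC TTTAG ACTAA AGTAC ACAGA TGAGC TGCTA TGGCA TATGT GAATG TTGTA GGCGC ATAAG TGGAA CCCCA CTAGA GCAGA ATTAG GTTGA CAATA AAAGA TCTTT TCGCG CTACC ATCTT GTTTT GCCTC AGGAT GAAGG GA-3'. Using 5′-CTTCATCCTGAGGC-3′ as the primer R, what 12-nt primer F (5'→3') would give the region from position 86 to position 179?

The reverse primer's reverse complement GCCTCAGGATGAAG matches the template at positions 166–179; the product starts at position 86.
The forward primer is identical to the top strand over positions 86–97: TTGTAGGCGCAT.

5'-TTGTAGGCGCAT-3'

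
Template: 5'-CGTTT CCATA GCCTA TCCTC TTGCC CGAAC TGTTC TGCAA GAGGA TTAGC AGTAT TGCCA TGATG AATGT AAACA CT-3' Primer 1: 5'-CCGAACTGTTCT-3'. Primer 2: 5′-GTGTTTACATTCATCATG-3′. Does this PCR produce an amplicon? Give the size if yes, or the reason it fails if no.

Yes — a 52 bp product.

Primer 1 (CCGAACTGTTCT) matches the top strand at positions 25–36; it acts as a forward primer.
Primer 2's reverse complement is CATGATGAATGTAAACAC, matching the top strand at positions 59–76; it acts as a reverse primer.
The 3' ends face each other across positions 25–76, giving a 52 bp product.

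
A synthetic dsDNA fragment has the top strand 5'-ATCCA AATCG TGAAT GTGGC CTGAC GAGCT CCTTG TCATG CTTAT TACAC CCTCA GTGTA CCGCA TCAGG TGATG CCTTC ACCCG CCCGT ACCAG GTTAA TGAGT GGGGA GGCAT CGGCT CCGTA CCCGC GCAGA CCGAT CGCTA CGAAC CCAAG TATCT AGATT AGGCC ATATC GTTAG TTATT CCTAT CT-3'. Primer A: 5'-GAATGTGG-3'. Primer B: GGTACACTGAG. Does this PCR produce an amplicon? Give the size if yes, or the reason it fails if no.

Primer A (GAATGTGG) matches the top strand at positions 12–19; it acts as a forward primer.
Primer B's reverse complement is CTCAGTGTACC, matching the top strand at positions 52–62; it acts as a reverse primer.
The 3' ends face each other across positions 12–62, giving a 51 bp product.

Yes — a 51 bp product.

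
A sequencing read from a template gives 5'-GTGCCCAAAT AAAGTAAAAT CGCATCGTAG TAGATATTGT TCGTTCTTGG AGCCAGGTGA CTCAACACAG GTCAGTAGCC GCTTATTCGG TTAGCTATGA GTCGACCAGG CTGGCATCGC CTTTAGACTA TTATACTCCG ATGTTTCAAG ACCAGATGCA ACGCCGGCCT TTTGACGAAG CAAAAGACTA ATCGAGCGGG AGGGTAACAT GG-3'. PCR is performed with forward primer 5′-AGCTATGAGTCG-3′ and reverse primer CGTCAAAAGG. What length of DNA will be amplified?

85 bp

Forward primer AGCTATGAGTCG is found on the top strand at positions 93–104.
The reverse primer's reverse complement is CCTTTTGACG, which matches the template at positions 168–177.
Product length = (reverse-primer end) − (forward-primer start) + 1 = 177 − 93 + 1 = 85 bp.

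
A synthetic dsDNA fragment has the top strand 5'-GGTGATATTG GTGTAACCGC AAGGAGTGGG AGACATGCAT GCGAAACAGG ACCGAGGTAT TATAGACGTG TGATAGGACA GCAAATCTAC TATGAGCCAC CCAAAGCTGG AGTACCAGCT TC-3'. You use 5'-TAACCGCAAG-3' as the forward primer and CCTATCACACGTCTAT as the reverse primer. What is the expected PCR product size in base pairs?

64 bp

The forward primer matches the template at positions 14–23.
The reverse primer's reverse complement is ATAGACGTGTGATAGG, which matches the template at positions 62–77.
Product length = (reverse-primer end) − (forward-primer start) + 1 = 77 − 14 + 1 = 64 bp.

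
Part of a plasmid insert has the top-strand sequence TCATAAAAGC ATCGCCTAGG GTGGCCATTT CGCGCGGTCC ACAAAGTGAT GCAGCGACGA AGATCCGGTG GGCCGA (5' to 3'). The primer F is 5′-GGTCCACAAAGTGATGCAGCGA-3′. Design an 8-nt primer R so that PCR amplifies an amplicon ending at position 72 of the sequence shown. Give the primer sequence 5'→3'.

The forward primer binds at positions 36–57; the product's 3' end on the top strand is position 72.
The reverse primer anneals to the top strand over positions 65–72, i.e. to CCGGTGGG.
Its sequence written 5'→3' is the reverse complement: CCCACCGG.

5'-CCCACCGG-3'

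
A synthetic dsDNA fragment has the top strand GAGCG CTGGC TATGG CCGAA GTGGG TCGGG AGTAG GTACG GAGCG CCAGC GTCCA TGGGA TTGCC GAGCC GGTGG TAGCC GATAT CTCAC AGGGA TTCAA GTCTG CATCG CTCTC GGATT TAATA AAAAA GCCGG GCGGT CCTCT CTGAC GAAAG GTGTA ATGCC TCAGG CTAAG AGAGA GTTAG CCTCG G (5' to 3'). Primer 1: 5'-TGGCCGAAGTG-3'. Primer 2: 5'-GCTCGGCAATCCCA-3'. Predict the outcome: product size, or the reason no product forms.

Primer 1 (TGGCCGAAGTG) matches the top strand at positions 13–23; it acts as a forward primer.
Primer 2's reverse complement is TGGGATTGCCGAGC, matching the top strand at positions 56–69; it acts as a reverse primer.
The 3' ends face each other across positions 13–69, giving a 57 bp product.

Yes — a 57 bp product.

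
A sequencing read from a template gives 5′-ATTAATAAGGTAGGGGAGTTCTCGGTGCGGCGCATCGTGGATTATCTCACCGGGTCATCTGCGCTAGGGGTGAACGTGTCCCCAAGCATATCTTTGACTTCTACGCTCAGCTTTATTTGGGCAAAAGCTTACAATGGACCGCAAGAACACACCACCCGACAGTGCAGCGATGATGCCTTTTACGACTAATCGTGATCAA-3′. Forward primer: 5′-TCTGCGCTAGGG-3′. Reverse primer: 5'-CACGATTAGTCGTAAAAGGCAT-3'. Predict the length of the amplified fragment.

137 bp

The forward primer matches the template at positions 58–69.
Reverse complement of the reverse primer: ATGCCTTTTACGACTAATCGTG. This occurs on the top strand at positions 173–194.
Product length = (reverse-primer end) − (forward-primer start) + 1 = 194 − 58 + 1 = 137 bp.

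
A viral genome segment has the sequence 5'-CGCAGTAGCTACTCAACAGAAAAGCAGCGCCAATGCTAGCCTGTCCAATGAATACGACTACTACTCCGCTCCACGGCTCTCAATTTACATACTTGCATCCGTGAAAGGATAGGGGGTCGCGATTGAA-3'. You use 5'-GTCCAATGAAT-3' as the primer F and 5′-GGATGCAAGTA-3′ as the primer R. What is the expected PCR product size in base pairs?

The forward primer matches the template at positions 43–53.
Taking the reverse complement of GGATGCAAGTA gives TACTTGCATCC, found at positions 90–100 on the template; the primer anneals here to the top strand with its 3' end pointing upstream.
Product length = (reverse-primer end) − (forward-primer start) + 1 = 100 − 43 + 1 = 58 bp.

58 bp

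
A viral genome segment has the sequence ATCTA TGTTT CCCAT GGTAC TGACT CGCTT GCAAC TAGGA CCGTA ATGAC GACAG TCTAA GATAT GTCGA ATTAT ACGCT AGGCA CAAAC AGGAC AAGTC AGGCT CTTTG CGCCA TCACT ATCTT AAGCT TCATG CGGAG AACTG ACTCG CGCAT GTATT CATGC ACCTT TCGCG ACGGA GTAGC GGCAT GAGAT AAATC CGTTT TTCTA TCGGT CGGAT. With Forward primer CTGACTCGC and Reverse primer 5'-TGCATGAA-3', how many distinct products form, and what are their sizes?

Two products: 147 bp, 24 bp

The forward primer CTGACTCGC matches the top strand at positions 20–28, 143–151.
The reverse primer's reverse complement is TTCATGCA, matching at positions 159–166.
Each forward site pairs with the reverse site to give a product ending at position 166: sizes 147, 24 bp.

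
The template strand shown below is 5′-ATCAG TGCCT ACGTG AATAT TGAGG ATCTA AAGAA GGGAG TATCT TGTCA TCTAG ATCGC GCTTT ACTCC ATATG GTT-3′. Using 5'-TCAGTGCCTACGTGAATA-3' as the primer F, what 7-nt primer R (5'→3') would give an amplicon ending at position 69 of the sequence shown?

5'-GAGTAAA-3'

The forward primer binds at positions 2–19; the product's 3' end on the top strand is position 69.
The reverse primer anneals to the top strand over positions 63–69, i.e. to TTTACTC.
Its sequence written 5'→3' is the reverse complement: GAGTAAA.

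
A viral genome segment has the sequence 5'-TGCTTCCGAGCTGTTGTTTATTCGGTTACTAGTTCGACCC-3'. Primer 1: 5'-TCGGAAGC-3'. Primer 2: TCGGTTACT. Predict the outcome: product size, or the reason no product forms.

Primer 1 (TCGGAAGC) has reverse complement GCTTCCGA, which matches the top strand at positions 2–9; primer 1 anneals to the top strand there with its 3' end pointing upstream toward position 2.
Primer 2 (TCGGTTACT) matches the top strand directly at positions 22–30; it anneals to the bottom strand with its 3' end pointing downstream toward position 30.
The 3' ends diverge (primer 1 extends toward position 1, primer 2 toward position 40), so the primers never converge on a shared product.

No product — the primers' 3' ends point away from each other.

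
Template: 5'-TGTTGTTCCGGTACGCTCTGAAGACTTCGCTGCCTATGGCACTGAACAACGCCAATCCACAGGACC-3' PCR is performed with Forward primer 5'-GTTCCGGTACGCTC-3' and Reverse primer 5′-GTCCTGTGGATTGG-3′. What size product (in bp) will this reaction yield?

The forward primer matches the template at positions 5–18.
Reverse complement of the reverse primer: CCAATCCACAGGAC. This occurs on the top strand at positions 52–65.
The product runs from position 5 to position 65, so its length is 65 − 5 + 1 = 61 bp.

61 bp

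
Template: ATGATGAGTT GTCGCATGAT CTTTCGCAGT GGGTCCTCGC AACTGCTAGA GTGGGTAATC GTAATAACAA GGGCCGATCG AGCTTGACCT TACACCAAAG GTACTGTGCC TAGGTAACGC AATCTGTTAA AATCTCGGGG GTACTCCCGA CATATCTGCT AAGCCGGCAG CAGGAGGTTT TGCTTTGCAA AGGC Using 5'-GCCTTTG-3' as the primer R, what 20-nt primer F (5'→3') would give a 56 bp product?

5'-GGGTACTCCCGACATATCTG-3'

The reverse primer's reverse complement CAAAGGC matches the template at positions 188–194, so the product ends at position 194.
A 56 bp product then starts at position 194 − 56 + 1 = 139.
The forward primer is identical to the top strand there: GGGTACTCCCGACATATCTG.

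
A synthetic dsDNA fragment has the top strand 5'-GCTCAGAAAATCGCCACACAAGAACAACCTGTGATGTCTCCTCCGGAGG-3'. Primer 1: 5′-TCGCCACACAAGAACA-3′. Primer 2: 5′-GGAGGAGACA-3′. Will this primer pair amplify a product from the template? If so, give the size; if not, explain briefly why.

Primer 1 (TCGCCACACAAGAACA) matches the top strand at positions 11–26; it acts as a forward primer.
Primer 2's reverse complement is TGTCTCCTCC, matching the top strand at positions 35–44; it acts as a reverse primer.
The 3' ends face each other across positions 11–44, giving a 34 bp product.

Yes — a 34 bp product.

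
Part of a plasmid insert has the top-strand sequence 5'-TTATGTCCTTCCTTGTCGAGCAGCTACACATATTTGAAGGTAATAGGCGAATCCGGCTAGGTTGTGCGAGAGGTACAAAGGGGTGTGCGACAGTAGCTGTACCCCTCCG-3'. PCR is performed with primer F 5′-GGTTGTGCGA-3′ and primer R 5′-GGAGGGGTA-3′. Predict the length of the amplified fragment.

49 bp

The forward primer matches the template at positions 60–69.
Taking the reverse complement of GGAGGGGTA gives TACCCCTCC, found at positions 100–108 on the template; the primer anneals here to the top strand with its 3' end pointing upstream.
The product runs from position 60 to position 108, so its length is 108 − 60 + 1 = 49 bp.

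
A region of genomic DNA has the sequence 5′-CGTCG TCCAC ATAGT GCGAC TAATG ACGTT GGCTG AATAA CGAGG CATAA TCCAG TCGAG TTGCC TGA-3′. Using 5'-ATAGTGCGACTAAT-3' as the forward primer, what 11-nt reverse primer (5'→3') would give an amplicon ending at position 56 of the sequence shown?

5'-ACTGGATTATG-3'

The forward primer binds at positions 11–24; the product's 3' end on the top strand is position 56.
The reverse primer anneals to the top strand over positions 46–56, i.e. to CATAATCCAGT.
Its sequence written 5'→3' is the reverse complement: ACTGGATTATG.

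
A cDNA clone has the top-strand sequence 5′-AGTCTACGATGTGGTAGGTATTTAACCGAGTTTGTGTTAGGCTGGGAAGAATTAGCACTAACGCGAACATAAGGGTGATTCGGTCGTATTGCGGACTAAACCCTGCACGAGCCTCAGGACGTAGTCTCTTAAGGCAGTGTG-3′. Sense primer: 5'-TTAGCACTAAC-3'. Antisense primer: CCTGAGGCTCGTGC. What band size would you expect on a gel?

Forward primer TTAGCACTAAC is found on the top strand at positions 52–62.
Taking the reverse complement of CCTGAGGCTCGTGC gives GCACGAGCCTCAGG, found at positions 105–118 on the template; the primer anneals here to the top strand with its 3' end pointing upstream.
The product runs from position 52 to position 118, so its length is 118 − 52 + 1 = 67 bp.

67 bp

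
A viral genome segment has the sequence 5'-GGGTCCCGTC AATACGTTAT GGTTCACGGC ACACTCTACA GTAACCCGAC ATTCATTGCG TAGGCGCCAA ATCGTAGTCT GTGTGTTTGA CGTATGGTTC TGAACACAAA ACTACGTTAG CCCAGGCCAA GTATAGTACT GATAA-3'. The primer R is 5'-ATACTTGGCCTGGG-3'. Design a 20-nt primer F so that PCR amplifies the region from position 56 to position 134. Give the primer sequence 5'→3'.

The reverse primer's reverse complement CCCAGGCCAAGTAT matches the template at positions 121–134; the product starts at position 56.
The forward primer is identical to the top strand over positions 56–75: TTGCGTAGGCGCCAAATCGT.

5'-TTGCGTAGGCGCCAAATCGT-3'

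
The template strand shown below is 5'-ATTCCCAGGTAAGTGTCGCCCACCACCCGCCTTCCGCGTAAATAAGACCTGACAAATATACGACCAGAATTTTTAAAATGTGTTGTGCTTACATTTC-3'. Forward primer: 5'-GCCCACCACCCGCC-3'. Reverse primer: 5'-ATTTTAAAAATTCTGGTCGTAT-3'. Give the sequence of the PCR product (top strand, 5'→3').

5'-GCCCACCACCCGCCTTCCGCGTAAATAAGACCTGACAAATATACGACCAGAATTTTTAAAAT-3'

The forward primer matches the template at positions 18–31.
Taking the reverse complement of ATTTTAAAAATTCTGGTCGTAT gives ATACGACCAGAATTTTTAAAAT, found at positions 58–79 on the template; the primer anneals here to the top strand with its 3' end pointing upstream.
The product is the template from position 18 through 79 (62 bp).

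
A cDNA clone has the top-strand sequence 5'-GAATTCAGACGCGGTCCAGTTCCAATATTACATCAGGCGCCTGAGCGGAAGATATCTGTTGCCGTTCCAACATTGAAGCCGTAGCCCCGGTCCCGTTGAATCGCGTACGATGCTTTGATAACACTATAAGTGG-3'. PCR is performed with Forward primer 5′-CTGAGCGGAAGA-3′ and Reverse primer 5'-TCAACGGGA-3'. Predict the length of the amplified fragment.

59 bp

The forward primer matches the template at positions 41–52.
Taking the reverse complement of TCAACGGGA gives TCCCGTTGA, found at positions 91–99 on the template; the primer anneals here to the top strand with its 3' end pointing upstream.
Product length = (reverse-primer end) − (forward-primer start) + 1 = 99 − 41 + 1 = 59 bp.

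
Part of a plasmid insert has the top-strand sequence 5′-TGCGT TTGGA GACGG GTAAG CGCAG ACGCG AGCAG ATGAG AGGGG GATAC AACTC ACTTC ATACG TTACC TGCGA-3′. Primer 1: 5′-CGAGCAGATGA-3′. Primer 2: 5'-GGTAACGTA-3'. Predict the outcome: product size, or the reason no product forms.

Yes — a 42 bp product.

Primer 1 (CGAGCAGATGA) matches the top strand at positions 29–39; it acts as a forward primer.
Primer 2's reverse complement is TACGTTACC, matching the top strand at positions 62–70; it acts as a reverse primer.
The 3' ends face each other across positions 29–70, giving a 42 bp product.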